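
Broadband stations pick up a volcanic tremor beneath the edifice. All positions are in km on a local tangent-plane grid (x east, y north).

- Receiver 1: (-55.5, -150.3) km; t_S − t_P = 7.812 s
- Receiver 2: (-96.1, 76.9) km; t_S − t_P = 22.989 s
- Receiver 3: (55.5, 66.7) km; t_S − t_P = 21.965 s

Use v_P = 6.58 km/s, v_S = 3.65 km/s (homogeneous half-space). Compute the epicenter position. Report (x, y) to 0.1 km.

Distance from S−P lag: d = Δt · v_P v_S / (v_P − v_S) = Δt · (6.58·3.65)/(6.58−3.65) ≈ 8.1969·Δt.
So d_Receiver 1 = 64.03, d_Receiver 2 = 188.44, d_Receiver 3 = 180.05 km.
Circle about each station: (x + 55.5)² + (y + 150.3)² = 64.03²; (x + 96.1)² + (y − 76.9)² = 188.44²; (x − 55.5)² + (y − 66.7)² = 180.05².
Subtracting the Receiver 1 equation from the Receiver 2 and Receiver 3 equations removes the quadratic terms:
-81.2 x + 454.4 y = -41931.31
222.0 x + 434.0 y = -46459.36
Solving the 2×2 system: x ≈ -21.4, y ≈ -96.1 km.

x ≈ -21.4 km, y ≈ -96.1 km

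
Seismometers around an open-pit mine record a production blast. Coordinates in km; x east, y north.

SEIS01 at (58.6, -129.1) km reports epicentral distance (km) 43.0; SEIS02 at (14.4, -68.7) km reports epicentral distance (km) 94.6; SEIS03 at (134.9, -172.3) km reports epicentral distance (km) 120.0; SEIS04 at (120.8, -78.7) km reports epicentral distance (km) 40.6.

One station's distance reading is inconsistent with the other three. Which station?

Solve using three stations at a time. Using SEIS01, SEIS02, SEIS04 (subtract circle equations pairwise → linear system) gives (x, y) ≈ (98.3, -112.5).
Distances from that point to each station vs reported:
  SEIS01: calculated 43.0 vs reported 43.0 → residual 0.0 km
  SEIS02: calculated 94.6 vs reported 94.6 → residual 0.0 km
  SEIS03: calculated 70.1 vs reported 120.0 → residual 49.9 km
  SEIS04: calculated 40.6 vs reported 40.6 → residual 0.0 km
SEIS01, SEIS02, SEIS04 are mutually consistent (residuals ≈ 0); SEIS03 is off by 49.9 km.

SEIS03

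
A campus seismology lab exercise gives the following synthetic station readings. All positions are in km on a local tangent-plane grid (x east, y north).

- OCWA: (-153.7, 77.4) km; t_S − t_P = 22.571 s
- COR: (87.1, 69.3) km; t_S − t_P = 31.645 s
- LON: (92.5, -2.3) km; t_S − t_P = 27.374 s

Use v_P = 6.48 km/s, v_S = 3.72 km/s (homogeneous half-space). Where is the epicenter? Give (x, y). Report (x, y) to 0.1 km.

Distance from S−P lag: d = Δt · v_P v_S / (v_P − v_S) = Δt · (6.48·3.72)/(6.48−3.72) ≈ 8.7339·Δt.
So d_OCWA = 197.13, d_COR = 276.38, d_LON = 239.08 km.
Circle about each station: (x + 153.7)² + (y − 77.4)² = 197.13²; (x − 87.1)² + (y − 69.3)² = 276.38²; (x − 92.5)² + (y + 2.3)² = 239.08².
Subtracting the OCWA equation from the COR and LON equations removes the quadratic terms:
481.6 x − 16.2 y = -54751.22
492.4 x − 159.4 y = -39351.92
Solving the 2×2 system: x ≈ -117.6, y ≈ -116.4 km.

(-117.6, -116.4)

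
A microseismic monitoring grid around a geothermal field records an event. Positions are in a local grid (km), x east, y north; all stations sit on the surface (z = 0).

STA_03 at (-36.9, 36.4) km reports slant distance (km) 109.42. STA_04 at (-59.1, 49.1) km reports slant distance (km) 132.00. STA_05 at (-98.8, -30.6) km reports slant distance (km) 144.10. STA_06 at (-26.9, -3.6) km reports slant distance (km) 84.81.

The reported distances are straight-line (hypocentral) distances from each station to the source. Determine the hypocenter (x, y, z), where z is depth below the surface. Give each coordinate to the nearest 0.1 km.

Each station gives a sphere (x−x_i)² + (y−y_i)² + z² = d_i² (stations at z=0).
Subtracting the STA_03 sphere from STA_04 and STA_05: z² cancels, leaving linear equations in x and y:
-44.4 x + 25.4 y = -2234.21
-123.8 x − 134.0 y = -780.84
Solving: x ≈ 35.102, y ≈ -26.602 km (keep extra digits for the depth step; rounded: 35.1, -26.6).
Then from the STA_03 sphere: z² = 109.42² − (x + 36.9)² − (y − 36.4)² with x = 35.102, y = -26.602, so z ≈ 53.096 ≈ 53.1 km.
Check against STA_06 (with the unrounded solution): distance 84.81 ≈ 84.81 km. ✓

(35.1, -26.6, 53.1)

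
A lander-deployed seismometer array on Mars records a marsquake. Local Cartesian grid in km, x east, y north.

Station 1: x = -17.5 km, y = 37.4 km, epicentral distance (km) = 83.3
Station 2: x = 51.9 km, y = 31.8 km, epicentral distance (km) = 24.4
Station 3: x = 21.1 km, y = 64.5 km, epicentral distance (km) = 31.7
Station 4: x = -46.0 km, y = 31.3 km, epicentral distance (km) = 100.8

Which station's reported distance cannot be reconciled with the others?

Station 1

Solve using three stations at a time. Using Station 2, Station 3, Station 4 (subtract circle equations pairwise → linear system) gives (x, y) ≈ (51.7, 56.2).
Distances from that point to each station vs reported:
  Station 1: calculated 71.7 vs reported 83.3 → residual 11.6 km
  Station 2: calculated 24.4 vs reported 24.4 → residual 0.0 km
  Station 3: calculated 31.7 vs reported 31.7 → residual 0.0 km
  Station 4: calculated 100.8 vs reported 100.8 → residual 0.0 km
Station 2, Station 3, Station 4 are mutually consistent (residuals ≈ 0); Station 1 is off by 11.6 km.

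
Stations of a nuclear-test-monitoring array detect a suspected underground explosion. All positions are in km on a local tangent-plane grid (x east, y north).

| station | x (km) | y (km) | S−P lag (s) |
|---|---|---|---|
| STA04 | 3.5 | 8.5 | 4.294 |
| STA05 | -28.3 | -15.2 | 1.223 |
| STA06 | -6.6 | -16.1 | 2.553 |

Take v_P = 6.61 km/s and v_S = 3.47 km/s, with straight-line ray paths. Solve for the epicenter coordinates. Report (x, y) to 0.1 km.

Distance from S−P lag: d = Δt · v_P v_S / (v_P − v_S) = Δt · (6.61·3.47)/(6.61−3.47) ≈ 7.3047·Δt.
So d_STA04 = 31.37, d_STA05 = 8.93, d_STA06 = 18.65 km.
Circle about each station: (x − 3.5)² + (y − 8.5)² = 31.37²; (x + 28.3)² + (y + 15.2)² = 8.93²; (x + 6.6)² + (y + 16.1)² = 18.65².
Subtracting the STA04 equation from the STA05 and STA06 equations removes the quadratic terms:
-63.6 x − 47.4 y = 1851.76
-20.2 x − 49.2 y = 854.52
Solving the 2×2 system: x ≈ -23.3, y ≈ -7.8 km.

(-23.3, -7.8)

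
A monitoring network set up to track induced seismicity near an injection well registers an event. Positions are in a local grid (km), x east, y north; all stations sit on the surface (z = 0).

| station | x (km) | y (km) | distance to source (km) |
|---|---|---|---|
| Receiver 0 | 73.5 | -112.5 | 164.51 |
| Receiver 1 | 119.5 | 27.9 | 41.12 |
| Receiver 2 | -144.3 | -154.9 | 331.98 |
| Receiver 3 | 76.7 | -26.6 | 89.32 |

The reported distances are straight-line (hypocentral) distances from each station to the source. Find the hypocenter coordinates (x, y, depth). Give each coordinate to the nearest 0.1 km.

Each station gives a sphere (x−x_i)² + (y−y_i)² + z² = d_i² (stations at z=0).
Subtracting the Receiver 0 sphere from Receiver 1 and Receiver 2: z² cancels, leaving linear equations in x and y:
92.0 x + 280.8 y = 22372.85
-435.6 x − 84.8 y = -56389.18
Solving: x ≈ 121.704, y ≈ 39.801 km (keep extra digits for the depth step; rounded: 121.7, 39.8).
Then from the Receiver 0 sphere: z² = 164.51² − (x − 73.5)² − (y + 112.5)² with x = 121.704, y = 39.801, so z ≈ 39.298 ≈ 39.3 km.
Check against Receiver 3 (with the unrounded solution): distance 89.32 ≈ 89.32 km. ✓

x ≈ 121.7 km, y ≈ 39.8 km, depth ≈ 39.3 km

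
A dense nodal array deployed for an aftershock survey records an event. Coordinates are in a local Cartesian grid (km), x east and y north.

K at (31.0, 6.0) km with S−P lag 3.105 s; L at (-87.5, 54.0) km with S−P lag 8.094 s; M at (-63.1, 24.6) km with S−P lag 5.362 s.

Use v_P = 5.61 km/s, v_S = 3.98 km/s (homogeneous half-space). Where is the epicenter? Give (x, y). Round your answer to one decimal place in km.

Distance from S−P lag: d = Δt · v_P v_S / (v_P − v_S) = Δt · (5.61·3.98)/(5.61−3.98) ≈ 13.6980·Δt.
So d_K = 42.53, d_L = 110.87, d_M = 73.45 km.
Circle about each station: (x − 31.0)² + (y − 6.0)² = 42.53²; (x + 87.5)² + (y − 54.0)² = 110.87²; (x + 63.1)² + (y − 24.6)² = 73.45².
Subtracting pairs of circle equations eliminates x²+y² and gives linear equations (the radical axes):
-237.0 x + 96.0 y = -908.11
-188.2 x + 37.2 y = 3.67
Solving the 2×2 system: x ≈ -3.7, y ≈ -18.6 km.

x ≈ -3.7 km, y ≈ -18.6 km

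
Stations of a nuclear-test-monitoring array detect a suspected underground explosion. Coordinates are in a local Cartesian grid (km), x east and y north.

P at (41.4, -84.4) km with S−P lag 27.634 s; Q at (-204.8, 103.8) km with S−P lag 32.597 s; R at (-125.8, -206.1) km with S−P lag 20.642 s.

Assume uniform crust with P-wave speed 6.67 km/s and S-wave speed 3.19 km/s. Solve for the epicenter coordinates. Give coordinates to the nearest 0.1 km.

Distance from S−P lag: d = Δt · v_P v_S / (v_P − v_S) = Δt · (6.67·3.19)/(6.67−3.19) ≈ 6.1142·Δt.
So d_P = 168.96, d_Q = 199.30, d_R = 126.21 km.
Circle about each station: (x − 41.4)² + (y + 84.4)² = 168.96²; (x + 204.8)² + (y − 103.8)² = 199.30²; (x + 125.8)² + (y + 206.1)² = 126.21².
Subtracting pairs of circle equations eliminates x²+y² and gives linear equations (the radical axes):
-492.4 x + 376.4 y = 32707.15
-334.4 x − 243.4 y = 62084.05
Solving the 2×2 system: x ≈ -127.5, y ≈ -79.9 km.

x ≈ -127.5 km, y ≈ -79.9 km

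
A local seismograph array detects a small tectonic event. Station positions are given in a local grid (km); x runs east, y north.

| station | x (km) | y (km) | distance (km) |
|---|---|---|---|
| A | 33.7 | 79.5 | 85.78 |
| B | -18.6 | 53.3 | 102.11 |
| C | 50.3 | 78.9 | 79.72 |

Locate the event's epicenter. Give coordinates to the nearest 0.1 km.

x ≈ 69.4 km, y ≈ 1.5 km

Circle about each station: (x − 33.7)² + (y − 79.5)² = 85.78²; (x + 18.6)² + (y − 53.3)² = 102.11²; (x − 50.3)² + (y − 78.9)² = 79.72².
Subtracting pairs of circle equations eliminates x²+y² and gives linear equations (the radical axes):
-104.6 x − 52.4 y = -7337.33
33.2 x − 1.2 y = 2302.29
Solving the 2×2 system: x ≈ 69.4, y ≈ 1.5 km.
Check against A (with the unrounded x, y): √((x − 33.7)²+(y − 79.5)²) = 85.79 ≈ 85.78 km. ✓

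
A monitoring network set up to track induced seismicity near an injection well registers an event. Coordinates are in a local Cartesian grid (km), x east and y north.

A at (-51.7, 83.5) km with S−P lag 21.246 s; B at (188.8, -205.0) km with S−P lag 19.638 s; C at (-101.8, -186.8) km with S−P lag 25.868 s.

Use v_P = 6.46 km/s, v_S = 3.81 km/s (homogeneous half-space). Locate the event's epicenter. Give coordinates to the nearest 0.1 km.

x ≈ 94.8 km, y ≈ -48.7 km

Distance from S−P lag: d = Δt · v_P v_S / (v_P − v_S) = Δt · (6.46·3.81)/(6.46−3.81) ≈ 9.2878·Δt.
So d_A = 197.33, d_B = 182.39, d_C = 240.26 km.
Circle about each station: (x + 51.7)² + (y − 83.5)² = 197.33²; (x − 188.8)² + (y + 205.0)² = 182.39²; (x + 101.8)² + (y + 186.8)² = 240.26².
Subtracting the A equation from the B and C equations removes the quadratic terms:
481.0 x − 577.0 y = 73698.32
-100.2 x − 540.6 y = 16826.60
Solving the 2×2 system: x ≈ 94.8, y ≈ -48.7 km.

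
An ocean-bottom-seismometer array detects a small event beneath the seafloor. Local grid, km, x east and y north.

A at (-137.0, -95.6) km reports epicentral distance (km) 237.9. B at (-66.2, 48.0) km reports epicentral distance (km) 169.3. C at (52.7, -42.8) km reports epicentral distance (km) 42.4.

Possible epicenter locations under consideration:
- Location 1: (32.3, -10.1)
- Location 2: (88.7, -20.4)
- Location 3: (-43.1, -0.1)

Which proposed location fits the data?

For each candidate, compare |candidate − station| to the reported distance:
Location 1: residuals A 48.2, B 54.9, C 3.9 → max 54.9 km
Location 2: residuals A 0.0, B 0.0, C 0.0 → max 0.0 km
Location 3: residuals A 104.0, B 115.9, C 62.5 → max 115.9 km
Only Location 2 has all residuals ≈ 0.

Location 2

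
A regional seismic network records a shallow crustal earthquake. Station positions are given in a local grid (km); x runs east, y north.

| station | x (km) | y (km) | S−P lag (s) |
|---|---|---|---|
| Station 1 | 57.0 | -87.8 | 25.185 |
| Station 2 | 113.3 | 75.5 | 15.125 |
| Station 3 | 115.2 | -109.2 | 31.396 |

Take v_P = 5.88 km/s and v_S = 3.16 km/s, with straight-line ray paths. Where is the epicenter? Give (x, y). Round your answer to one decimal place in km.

Distance from S−P lag: d = Δt · v_P v_S / (v_P − v_S) = Δt · (5.88·3.16)/(5.88−3.16) ≈ 6.8312·Δt.
So d_Station 1 = 172.04, d_Station 2 = 103.32, d_Station 3 = 214.47 km.
Circle about each station: (x − 57.0)² + (y + 87.8)² = 172.04²; (x − 113.3)² + (y − 75.5)² = 103.32²; (x − 115.2)² + (y + 109.2)² = 214.47².
Subtracting the Station 1 equation from the Station 2 and Station 3 equations removes the quadratic terms:
112.6 x + 326.6 y = 26502.04
116.4 x − 42.8 y = -2161.78
Solving the 2×2 system: x ≈ 10.0, y ≈ 77.7 km.

10.0 km east, 77.7 km north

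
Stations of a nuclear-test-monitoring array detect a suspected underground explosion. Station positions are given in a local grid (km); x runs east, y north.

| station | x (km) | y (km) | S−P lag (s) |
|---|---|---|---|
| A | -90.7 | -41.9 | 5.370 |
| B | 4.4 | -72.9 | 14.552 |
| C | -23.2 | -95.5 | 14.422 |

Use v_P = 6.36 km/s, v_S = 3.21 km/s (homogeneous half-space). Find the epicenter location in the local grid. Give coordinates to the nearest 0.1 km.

(-69.5, -14.3)

Distance from S−P lag: d = Δt · v_P v_S / (v_P − v_S) = Δt · (6.36·3.21)/(6.36−3.21) ≈ 6.4811·Δt.
So d_A = 34.80, d_B = 94.31, d_C = 93.47 km.
Circle about each station: (x + 90.7)² + (y + 41.9)² = 34.80²; (x − 4.4)² + (y + 72.9)² = 94.31²; (x + 23.2)² + (y + 95.5)² = 93.47².
Subtracting pairs of circle equations eliminates x²+y² and gives linear equations (the radical axes):
190.2 x − 62.0 y = -12331.67
135.0 x − 107.2 y = -7849.21
Solving the 2×2 system: x ≈ -69.5, y ≈ -14.3 km.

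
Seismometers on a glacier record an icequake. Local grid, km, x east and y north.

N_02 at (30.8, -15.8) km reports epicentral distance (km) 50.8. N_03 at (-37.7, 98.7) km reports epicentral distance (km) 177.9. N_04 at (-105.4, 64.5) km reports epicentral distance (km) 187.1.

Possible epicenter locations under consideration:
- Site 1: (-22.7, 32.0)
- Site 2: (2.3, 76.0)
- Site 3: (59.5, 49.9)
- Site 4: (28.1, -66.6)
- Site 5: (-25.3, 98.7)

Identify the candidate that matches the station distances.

Site 4

For each candidate, compare |candidate − station| to the reported distance:
Site 1: residuals N_02 20.9, N_03 109.5, N_04 98.2 → max 109.5 km
Site 2: residuals N_02 45.3, N_03 131.9, N_04 78.8 → max 131.9 km
Site 3: residuals N_02 20.9, N_03 69.1, N_04 21.6 → max 69.1 km
Site 4: residuals N_02 0.1, N_03 0.0, N_04 0.0 → max 0.1 km
Site 5: residuals N_02 76.7, N_03 165.5, N_04 100.0 → max 165.5 km
Only Site 4 has all residuals ≈ 0.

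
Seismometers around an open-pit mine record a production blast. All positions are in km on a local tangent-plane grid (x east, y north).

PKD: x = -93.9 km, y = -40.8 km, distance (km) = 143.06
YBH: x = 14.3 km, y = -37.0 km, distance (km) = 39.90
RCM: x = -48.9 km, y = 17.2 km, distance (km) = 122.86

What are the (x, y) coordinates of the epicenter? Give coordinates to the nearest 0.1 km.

(48.1, -58.2)

Circle about each station: (x + 93.9)² + (y + 40.8)² = 143.06²; (x − 14.3)² + (y + 37.0)² = 39.90²; (x + 48.9)² + (y − 17.2)² = 122.86².
Subtracting the PKD equation from the YBH and RCM equations removes the quadratic terms:
216.4 x + 7.6 y = 9965.79
90.0 x + 116.0 y = -2423.22
Solving the 2×2 system: x ≈ 48.1, y ≈ -58.2 km.
Check against PKD (with the unrounded x, y): √((x + 93.9)²+(y + 40.8)²) = 143.06 ≈ 143.06 km. ✓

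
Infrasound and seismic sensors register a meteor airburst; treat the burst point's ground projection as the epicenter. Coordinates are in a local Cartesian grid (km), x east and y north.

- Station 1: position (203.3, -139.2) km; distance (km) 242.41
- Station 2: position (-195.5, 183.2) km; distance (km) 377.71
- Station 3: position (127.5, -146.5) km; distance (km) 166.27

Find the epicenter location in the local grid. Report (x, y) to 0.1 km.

x ≈ -38.2 km, y ≈ -160.2 km

Circle about each station: (x − 203.3)² + (y + 139.2)² = 242.41²; (x + 195.5)² + (y − 183.2)² = 377.71²; (x − 127.5)² + (y + 146.5)² = 166.27².
Subtracting pairs of circle equations eliminates x²+y² and gives linear equations (the radical axes):
-797.6 x + 644.8 y = -72827.28
-151.6 x − 14.6 y = 8127.87
Solving the 2×2 system: x ≈ -38.2, y ≈ -160.2 km.
Check against Station 1 (with the unrounded x, y): √((x − 203.3)²+(y + 139.2)²) = 242.40 ≈ 242.41 km. ✓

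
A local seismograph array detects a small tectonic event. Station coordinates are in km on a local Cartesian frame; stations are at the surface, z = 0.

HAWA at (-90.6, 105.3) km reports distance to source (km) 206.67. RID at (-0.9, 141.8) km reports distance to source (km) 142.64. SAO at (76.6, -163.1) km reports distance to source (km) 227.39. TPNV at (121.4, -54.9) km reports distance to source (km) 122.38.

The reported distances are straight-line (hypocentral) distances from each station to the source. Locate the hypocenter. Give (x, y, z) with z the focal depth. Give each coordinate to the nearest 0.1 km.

(105.6, 58.0, 44.5)

Each station gives a sphere (x−x_i)² + (y−y_i)² + z² = d_i² (stations at z=0).
Subtracting the HAWA sphere from RID and SAO: z² cancels, leaving linear equations in x and y:
179.4 x + 73.0 y = 23177.92
334.4 x − 536.8 y = 4179.00
Solving: x ≈ 105.597, y ≈ 57.997 km (keep extra digits for the depth step; rounded: 105.6, 58.0).
Then from the HAWA sphere: z² = 206.67² − (x + 90.6)² − (y − 105.3)² with x = 105.597, y = 57.997, so z ≈ 44.516 ≈ 44.5 km.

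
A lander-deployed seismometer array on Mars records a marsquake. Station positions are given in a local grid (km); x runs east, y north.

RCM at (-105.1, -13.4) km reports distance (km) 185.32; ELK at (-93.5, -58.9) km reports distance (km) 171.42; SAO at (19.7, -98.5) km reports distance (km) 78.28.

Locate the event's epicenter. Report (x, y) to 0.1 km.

x ≈ 77.4 km, y ≈ -45.6 km

Circle about each station: (x + 105.1)² + (y + 13.4)² = 185.32²; (x + 93.5)² + (y + 58.9)² = 171.42²; (x − 19.7)² + (y + 98.5)² = 78.28².
Subtracting the RCM equation from the ELK and SAO equations removes the quadratic terms:
23.2 x − 91.0 y = 5944.58
249.6 x − 170.2 y = 27080.51
Solving the 2×2 system: x ≈ 77.4, y ≈ -45.6 km.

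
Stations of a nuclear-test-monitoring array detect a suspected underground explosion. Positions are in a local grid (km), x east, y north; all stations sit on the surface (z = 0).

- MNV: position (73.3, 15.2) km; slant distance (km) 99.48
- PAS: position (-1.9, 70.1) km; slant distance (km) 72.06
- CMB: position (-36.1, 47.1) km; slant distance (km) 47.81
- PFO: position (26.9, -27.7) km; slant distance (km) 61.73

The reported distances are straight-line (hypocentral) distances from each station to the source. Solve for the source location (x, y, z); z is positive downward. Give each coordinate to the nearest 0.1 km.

Each station gives a sphere (x−x_i)² + (y−y_i)² + z² = d_i² (stations at z=0).
Subtracting the MNV sphere from PAS and CMB: z² cancels, leaving linear equations in x and y:
-150.4 x + 109.8 y = 4017.32
-218.8 x + 63.8 y = 5528.16
Solving: x ≈ -24.305, y ≈ 3.296 km (keep extra digits for the depth step; rounded: -24.3, 3.3).
Then from the MNV sphere: z² = 99.48² − (x − 73.3)² − (y − 15.2)² with x = -24.305, y = 3.296, so z ≈ 15.094 ≈ 15.1 km.

x ≈ -24.3 km, y ≈ 3.3 km, depth ≈ 15.1 km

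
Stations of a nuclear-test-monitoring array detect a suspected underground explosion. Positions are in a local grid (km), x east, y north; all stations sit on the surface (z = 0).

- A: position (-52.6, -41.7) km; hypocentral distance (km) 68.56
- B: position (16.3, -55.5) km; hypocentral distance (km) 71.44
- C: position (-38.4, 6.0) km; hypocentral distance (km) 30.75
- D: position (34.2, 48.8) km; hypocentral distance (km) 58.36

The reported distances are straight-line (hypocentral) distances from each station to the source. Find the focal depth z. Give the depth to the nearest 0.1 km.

Each station gives a sphere (x−x_i)² + (y−y_i)² + z² = d_i² (stations at z=0).
Subtracting the A sphere from B and C: z² cancels, leaving linear equations in x and y:
137.8 x − 27.6 y = -1562.91
28.4 x + 95.4 y = 759.82
Solving: x ≈ -9.198, y ≈ 10.703 km (keep extra digits for the depth step; rounded: -9.2, 10.7).
Then from the A sphere: z² = 68.56² − (x + 52.6)² − (y + 41.7)² with x = -9.198, y = 10.703, so z ≈ 8.406 ≈ 8.4 km.

z ≈ 8.4 km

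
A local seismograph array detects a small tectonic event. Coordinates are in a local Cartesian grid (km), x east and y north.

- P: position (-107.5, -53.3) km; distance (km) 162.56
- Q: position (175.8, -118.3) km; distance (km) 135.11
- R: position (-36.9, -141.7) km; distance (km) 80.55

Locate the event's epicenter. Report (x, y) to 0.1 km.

(40.7, -120.1)

Circle about each station: (x + 107.5)² + (y + 53.3)² = 162.56²; (x − 175.8)² + (y + 118.3)² = 135.11²; (x + 36.9)² + (y + 141.7)² = 80.55².
Subtracting pairs of circle equations eliminates x²+y² and gives linear equations (the radical axes):
566.6 x − 130.0 y = 38674.43
141.2 x − 176.8 y = 26980.81
Solving the 2×2 system: x ≈ 40.7, y ≈ -120.1 km.
Check against P (with the unrounded x, y): √((x + 107.5)²+(y + 53.3)²) = 162.56 ≈ 162.56 km. ✓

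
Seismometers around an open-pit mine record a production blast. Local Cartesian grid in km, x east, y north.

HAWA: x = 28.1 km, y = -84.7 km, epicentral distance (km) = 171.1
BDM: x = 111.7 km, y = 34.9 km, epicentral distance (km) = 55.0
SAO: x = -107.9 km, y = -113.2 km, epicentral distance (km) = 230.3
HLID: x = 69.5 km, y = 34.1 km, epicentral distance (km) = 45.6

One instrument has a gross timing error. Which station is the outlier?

Solve using three stations at a time. Using HAWA, BDM, HLID (subtract circle equations pairwise → linear system) gives (x, y) ≈ (78.6, 78.8).
Distances from that point to each station vs reported:
  HAWA: calculated 171.1 vs reported 171.1 → residual 0.0 km
  BDM: calculated 55.0 vs reported 55.0 → residual 0.0 km
  SAO: calculated 267.6 vs reported 230.3 → residual 37.3 km
  HLID: calculated 45.6 vs reported 45.6 → residual 0.0 km
HAWA, BDM, HLID are mutually consistent (residuals ≈ 0); SAO is off by 37.3 km.

SAO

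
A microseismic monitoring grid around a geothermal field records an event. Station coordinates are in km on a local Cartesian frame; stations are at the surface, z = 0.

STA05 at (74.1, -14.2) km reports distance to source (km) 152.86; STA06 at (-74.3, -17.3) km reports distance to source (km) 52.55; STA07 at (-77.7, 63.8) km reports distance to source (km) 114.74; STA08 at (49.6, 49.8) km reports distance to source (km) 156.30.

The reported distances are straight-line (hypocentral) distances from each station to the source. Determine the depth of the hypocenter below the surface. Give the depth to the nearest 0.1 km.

46.8 km

Each station gives a sphere (x−x_i)² + (y−y_i)² + z² = d_i² (stations at z=0).
Subtracting the STA05 sphere from STA06 and STA07: z² cancels, leaving linear equations in x and y:
-296.8 x − 6.2 y = 20732.01
-303.6 x + 156.0 y = 14616.19
Solving: x ≈ -69.004, y ≈ -40.598 km (keep extra digits for the depth step; rounded: -69.0, -40.6).
Then from the STA05 sphere: z² = 152.86² − (x − 74.1)² − (y + 14.2)² with x = -69.004, y = -40.598, so z ≈ 46.804 ≈ 46.8 km.
Check against STA08 (with the unrounded solution): distance 156.30 ≈ 156.30 km. ✓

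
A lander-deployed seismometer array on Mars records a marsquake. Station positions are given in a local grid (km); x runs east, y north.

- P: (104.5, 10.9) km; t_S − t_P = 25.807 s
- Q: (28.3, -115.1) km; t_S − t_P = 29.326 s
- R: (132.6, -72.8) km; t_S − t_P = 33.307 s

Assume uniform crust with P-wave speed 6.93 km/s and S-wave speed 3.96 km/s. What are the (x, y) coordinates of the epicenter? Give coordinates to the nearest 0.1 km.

Distance from S−P lag: d = Δt · v_P v_S / (v_P − v_S) = Δt · (6.93·3.96)/(6.93−3.96) ≈ 9.2400·Δt.
So d_P = 238.46, d_Q = 270.97, d_R = 307.76 km.
Circle about each station: (x − 104.5)² + (y − 10.9)² = 238.46²; (x − 28.3)² + (y + 115.1)² = 270.97²; (x − 132.6)² + (y + 72.8)² = 307.76².
Subtracting the P equation from the Q and R equations removes the quadratic terms:
-152.4 x − 252.0 y = -13551.73
56.2 x − 167.4 y = -26009.51
Solving the 2×2 system: x ≈ -108.0, y ≈ 119.1 km.
Check against P (with the unrounded x, y): √((x − 104.5)²+(y − 10.9)²) = 238.49 ≈ 238.46 km. ✓

x ≈ -108.0 km, y ≈ 119.1 km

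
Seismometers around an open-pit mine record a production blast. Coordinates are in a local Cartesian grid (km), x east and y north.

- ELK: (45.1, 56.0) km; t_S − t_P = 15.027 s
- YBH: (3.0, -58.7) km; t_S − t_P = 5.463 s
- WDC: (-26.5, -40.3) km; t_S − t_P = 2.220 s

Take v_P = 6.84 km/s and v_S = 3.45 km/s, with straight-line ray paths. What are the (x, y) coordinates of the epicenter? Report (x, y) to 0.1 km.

x ≈ -18.3 km, y ≈ -27.2 km

Distance from S−P lag: d = Δt · v_P v_S / (v_P − v_S) = Δt · (6.84·3.45)/(6.84−3.45) ≈ 6.9611·Δt.
So d_ELK = 104.60, d_YBH = 38.03, d_WDC = 15.45 km.
Circle about each station: (x − 45.1)² + (y − 56.0)² = 104.60²; (x − 3.0)² + (y + 58.7)² = 38.03²; (x + 26.5)² + (y + 40.3)² = 15.45².
Subtracting the ELK equation from the YBH and WDC equations removes the quadratic terms:
-84.2 x − 229.4 y = 7779.56
-143.2 x − 192.6 y = 7858.79
Solving the 2×2 system: x ≈ -18.3, y ≈ -27.2 km.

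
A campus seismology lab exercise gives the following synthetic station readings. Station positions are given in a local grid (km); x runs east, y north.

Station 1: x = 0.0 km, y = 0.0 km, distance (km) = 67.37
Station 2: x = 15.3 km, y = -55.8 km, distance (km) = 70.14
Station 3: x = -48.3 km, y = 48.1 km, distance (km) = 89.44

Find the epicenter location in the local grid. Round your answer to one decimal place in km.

Circle about each station: x² + y² = 67.37²; (x − 15.3)² + (y + 55.8)² = 70.14²; (x + 48.3)² + (y − 48.1)² = 89.44².
Subtracting the Station 1 equation from the Station 2 and Station 3 equations removes the quadratic terms:
30.6 x − 111.6 y = 2966.83
-96.6 x + 96.2 y = 1185.70
Solving the 2×2 system: x ≈ -53.3, y ≈ -41.2 km.

-53.3 km east, -41.2 km north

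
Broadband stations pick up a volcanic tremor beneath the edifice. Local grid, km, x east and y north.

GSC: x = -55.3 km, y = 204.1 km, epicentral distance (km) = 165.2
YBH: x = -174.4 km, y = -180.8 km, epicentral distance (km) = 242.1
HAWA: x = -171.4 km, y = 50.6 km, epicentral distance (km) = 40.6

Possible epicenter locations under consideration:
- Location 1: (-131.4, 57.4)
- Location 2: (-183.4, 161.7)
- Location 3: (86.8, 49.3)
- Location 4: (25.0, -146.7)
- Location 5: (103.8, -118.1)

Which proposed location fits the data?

Location 1

For each candidate, compare |candidate − station| to the reported distance:
Location 1: residuals GSC 0.1, YBH 0.0, HAWA 0.0 → max 0.1 km
Location 2: residuals GSC 30.3, YBH 100.5, HAWA 71.1 → max 100.5 km
Location 3: residuals GSC 44.9, YBH 106.0, HAWA 217.6 → max 217.6 km
Location 4: residuals GSC 194.7, YBH 39.8, HAWA 237.8 → max 237.8 km
Location 5: residuals GSC 194.1, YBH 43.1, HAWA 282.2 → max 282.2 km
Only Location 1 has all residuals ≈ 0.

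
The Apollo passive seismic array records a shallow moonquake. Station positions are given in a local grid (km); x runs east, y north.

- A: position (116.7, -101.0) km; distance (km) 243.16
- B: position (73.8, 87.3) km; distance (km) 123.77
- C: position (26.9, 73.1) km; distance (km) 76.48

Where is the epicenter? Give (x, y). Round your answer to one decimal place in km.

-49.5 km east, 76.5 km north

Circle about each station: (x − 116.7)² + (y + 101.0)² = 243.16²; (x − 73.8)² + (y − 87.3)² = 123.77²; (x − 26.9)² + (y − 73.1)² = 76.48².
Subtracting the A equation from the B and C equations removes the quadratic terms:
-85.8 x + 376.6 y = 33055.61
-179.6 x + 348.2 y = 35524.93
Solving the 2×2 system: x ≈ -49.5, y ≈ 76.5 km.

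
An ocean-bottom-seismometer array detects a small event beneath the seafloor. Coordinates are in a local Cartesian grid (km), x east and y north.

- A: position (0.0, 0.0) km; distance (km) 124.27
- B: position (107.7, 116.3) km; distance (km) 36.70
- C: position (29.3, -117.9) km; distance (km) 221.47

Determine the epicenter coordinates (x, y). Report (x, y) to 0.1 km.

(75.5, 98.7)

Circle about each station: x² + y² = 124.27²; (x − 107.7)² + (y − 116.3)² = 36.70²; (x − 29.3)² + (y + 117.9)² = 221.47².
Subtracting the A equation from the B and C equations removes the quadratic terms:
215.4 x + 232.6 y = 39221.12
58.6 x − 235.8 y = -18847.03
Solving the 2×2 system: x ≈ 75.5, y ≈ 98.7 km.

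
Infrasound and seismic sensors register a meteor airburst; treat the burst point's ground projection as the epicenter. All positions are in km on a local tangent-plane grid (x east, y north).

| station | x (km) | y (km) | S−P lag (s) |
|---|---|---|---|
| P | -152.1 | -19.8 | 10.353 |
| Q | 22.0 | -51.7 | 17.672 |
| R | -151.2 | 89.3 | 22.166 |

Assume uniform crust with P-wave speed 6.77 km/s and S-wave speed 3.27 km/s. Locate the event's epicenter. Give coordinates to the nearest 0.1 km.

x ≈ -88.7 km, y ≈ -36.2 km

Distance from S−P lag: d = Δt · v_P v_S / (v_P − v_S) = Δt · (6.77·3.27)/(6.77−3.27) ≈ 6.3251·Δt.
So d_P = 65.48, d_Q = 111.78, d_R = 140.20 km.
Circle about each station: (x + 152.1)² + (y + 19.8)² = 65.48²; (x − 22.0)² + (y + 51.7)² = 111.78²; (x + 151.2)² + (y − 89.3)² = 140.20².
Subtracting the P equation from the Q and R equations removes the quadratic terms:
348.2 x − 63.8 y = -28576.70
1.8 x + 218.2 y = -8058.93
Solving the 2×2 system: x ≈ -88.7, y ≈ -36.2 km.
Check against P (with the unrounded x, y): √((x + 152.1)²+(y + 19.8)²) = 65.48 ≈ 65.48 km. ✓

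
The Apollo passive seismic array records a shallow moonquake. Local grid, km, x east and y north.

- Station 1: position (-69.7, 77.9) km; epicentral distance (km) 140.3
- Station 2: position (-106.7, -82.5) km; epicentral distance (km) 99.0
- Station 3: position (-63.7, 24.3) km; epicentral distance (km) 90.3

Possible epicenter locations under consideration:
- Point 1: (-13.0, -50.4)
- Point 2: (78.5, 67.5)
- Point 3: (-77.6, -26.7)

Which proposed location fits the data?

Point 1

For each candidate, compare |candidate − station| to the reported distance:
Point 1: residuals Station 1 0.0, Station 2 0.0, Station 3 0.0 → max 0.0 km
Point 2: residuals Station 1 8.3, Station 2 139.3, Station 3 58.3 → max 139.3 km
Point 3: residuals Station 1 35.4, Station 2 36.1, Station 3 37.4 → max 37.4 km
Only Point 1 has all residuals ≈ 0.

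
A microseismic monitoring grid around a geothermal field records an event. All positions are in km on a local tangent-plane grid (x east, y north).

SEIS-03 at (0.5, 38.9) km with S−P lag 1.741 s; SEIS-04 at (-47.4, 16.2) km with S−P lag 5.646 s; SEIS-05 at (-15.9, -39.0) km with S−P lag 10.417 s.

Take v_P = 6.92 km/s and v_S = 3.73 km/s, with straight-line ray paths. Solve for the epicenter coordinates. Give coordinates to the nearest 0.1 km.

Distance from S−P lag: d = Δt · v_P v_S / (v_P − v_S) = Δt · (6.92·3.73)/(6.92−3.73) ≈ 8.0914·Δt.
So d_SEIS-03 = 14.09, d_SEIS-04 = 45.68, d_SEIS-05 = 84.29 km.
Circle about each station: (x − 0.5)² + (y − 38.9)² = 14.09²; (x + 47.4)² + (y − 16.2)² = 45.68²; (x + 15.9)² + (y + 39.0)² = 84.29².
Subtracting pairs of circle equations eliminates x²+y² and gives linear equations (the radical axes):
-95.8 x − 45.4 y = -892.39
-32.8 x − 155.8 y = -6645.93
Solving the 2×2 system: x ≈ -12.1, y ≈ 45.2 km.
Check against SEIS-03 (with the unrounded x, y): √((x − 0.5)²+(y − 38.9)²) = 14.10 ≈ 14.09 km. ✓

x ≈ -12.1 km, y ≈ 45.2 km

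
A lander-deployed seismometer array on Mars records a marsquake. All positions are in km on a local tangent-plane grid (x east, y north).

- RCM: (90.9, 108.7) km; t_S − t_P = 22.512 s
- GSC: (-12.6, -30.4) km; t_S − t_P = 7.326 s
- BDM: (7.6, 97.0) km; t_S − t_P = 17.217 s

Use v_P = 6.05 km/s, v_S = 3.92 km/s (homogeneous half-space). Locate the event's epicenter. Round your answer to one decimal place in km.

x ≈ -82.7 km, y ≈ -72.1 km

Distance from S−P lag: d = Δt · v_P v_S / (v_P − v_S) = Δt · (6.05·3.92)/(6.05−3.92) ≈ 11.1343·Δt.
So d_RCM = 250.65, d_GSC = 81.57, d_BDM = 191.70 km.
Circle about each station: (x − 90.9)² + (y − 108.7)² = 250.65²; (x + 12.6)² + (y + 30.4)² = 81.57²; (x − 7.6)² + (y − 97.0)² = 191.70².
Subtracting the RCM equation from the GSC and BDM equations removes the quadratic terms:
-207.0 x − 278.2 y = 37176.18
-166.6 x − 23.4 y = 15464.79
Solving the 2×2 system: x ≈ -82.7, y ≈ -72.1 km.
Check against RCM (with the unrounded x, y): √((x − 90.9)²+(y − 108.7)²) = 250.65 ≈ 250.65 km. ✓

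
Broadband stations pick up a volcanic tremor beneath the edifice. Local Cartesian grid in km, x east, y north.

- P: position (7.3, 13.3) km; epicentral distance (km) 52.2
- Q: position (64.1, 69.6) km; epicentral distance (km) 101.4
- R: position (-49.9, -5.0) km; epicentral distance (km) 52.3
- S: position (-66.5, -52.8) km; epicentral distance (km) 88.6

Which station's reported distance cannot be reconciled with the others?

Solve using three stations at a time. Using P, Q, R (subtract circle equations pairwise → linear system) gives (x, y) ≈ (-34.2, 44.9).
Distances from that point to each station vs reported:
  P: calculated 52.2 vs reported 52.2 → residual 0.0 km
  Q: calculated 101.4 vs reported 101.4 → residual 0.0 km
  R: calculated 52.3 vs reported 52.3 → residual 0.0 km
  S: calculated 102.9 vs reported 88.6 → residual 14.3 km
P, Q, R are mutually consistent (residuals ≈ 0); S is off by 14.3 km.

S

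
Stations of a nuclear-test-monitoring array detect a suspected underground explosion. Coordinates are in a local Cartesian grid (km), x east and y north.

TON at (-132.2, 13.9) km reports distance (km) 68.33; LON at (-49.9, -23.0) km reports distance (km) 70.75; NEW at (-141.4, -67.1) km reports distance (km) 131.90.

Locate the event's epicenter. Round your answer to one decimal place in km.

(-71.1, 44.5)

Circle about each station: (x + 132.2)² + (y − 13.9)² = 68.33²; (x + 49.9)² + (y + 23.0)² = 70.75²; (x + 141.4)² + (y + 67.1)² = 131.90².
Subtracting the TON equation from the LON and NEW equations removes the quadratic terms:
164.6 x − 73.8 y = -14987.61
-18.4 x − 162.0 y = -5902.30
Solving the 2×2 system: x ≈ -71.1, y ≈ 44.5 km.
Check against TON (with the unrounded x, y): √((x + 132.2)²+(y − 13.9)²) = 68.34 ≈ 68.33 km. ✓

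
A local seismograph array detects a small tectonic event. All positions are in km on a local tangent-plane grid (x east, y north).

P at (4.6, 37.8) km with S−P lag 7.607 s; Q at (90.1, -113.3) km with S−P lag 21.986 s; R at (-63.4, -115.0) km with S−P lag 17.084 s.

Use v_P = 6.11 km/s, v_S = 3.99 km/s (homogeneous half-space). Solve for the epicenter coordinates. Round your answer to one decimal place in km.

(-71.3, 81.3)

Distance from S−P lag: d = Δt · v_P v_S / (v_P − v_S) = Δt · (6.11·3.99)/(6.11−3.99) ≈ 11.4995·Δt.
So d_P = 87.48, d_Q = 252.83, d_R = 196.46 km.
Circle about each station: (x − 4.6)² + (y − 37.8)² = 87.48²; (x − 90.1)² + (y + 113.3)² = 252.83²; (x + 63.4)² + (y + 115.0)² = 196.46².
Subtracting the P equation from the Q and R equations removes the quadratic terms:
171.0 x − 302.2 y = -36765.36
-136.0 x − 305.6 y = -15149.22
Solving the 2×2 system: x ≈ -71.3, y ≈ 81.3 km.
Check against P (with the unrounded x, y): √((x − 4.6)²+(y − 37.8)²) = 87.50 ≈ 87.48 km. ✓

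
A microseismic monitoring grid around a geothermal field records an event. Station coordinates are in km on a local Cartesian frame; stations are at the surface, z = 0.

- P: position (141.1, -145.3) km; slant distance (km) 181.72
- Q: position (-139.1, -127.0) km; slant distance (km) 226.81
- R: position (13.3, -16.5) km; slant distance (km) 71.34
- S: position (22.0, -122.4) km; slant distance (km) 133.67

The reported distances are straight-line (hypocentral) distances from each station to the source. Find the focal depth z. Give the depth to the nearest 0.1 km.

Each station gives a sphere (x−x_i)² + (y−y_i)² + z² = d_i² (stations at z=0).
Subtracting the P sphere from Q and R: z² cancels, leaving linear equations in x and y:
-560.4 x + 36.6 y = -23964.11
-255.6 x + 257.6 y = -12639.40
Solving: x ≈ 42.299, y ≈ -7.095 km (keep extra digits for the depth step; rounded: 42.3, -7.1).
Then from the P sphere: z² = 181.72² − (x − 141.1)² − (y + 145.3)² with x = 42.299, y = -7.095, so z ≈ 64.497 ≈ 64.5 km.
Check against S (with the unrounded solution): distance 133.67 ≈ 133.67 km. ✓

depth ≈ 64.5 km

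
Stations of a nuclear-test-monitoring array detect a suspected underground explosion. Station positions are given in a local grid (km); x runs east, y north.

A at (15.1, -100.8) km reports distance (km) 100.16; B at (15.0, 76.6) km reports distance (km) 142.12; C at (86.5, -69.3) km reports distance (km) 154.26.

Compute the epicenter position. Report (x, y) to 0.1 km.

Circle about each station: (x − 15.1)² + (y + 100.8)² = 100.16²; (x − 15.0)² + (y − 76.6)² = 142.12²; (x − 86.5)² + (y + 69.3)² = 154.26².
Subtracting pairs of circle equations eliminates x²+y² and gives linear equations (the radical axes):
-0.2 x + 354.8 y = -14462.16
142.8 x + 63.0 y = -11868.03
Solving the 2×2 system: x ≈ -65.1, y ≈ -40.8 km.

(-65.1, -40.8)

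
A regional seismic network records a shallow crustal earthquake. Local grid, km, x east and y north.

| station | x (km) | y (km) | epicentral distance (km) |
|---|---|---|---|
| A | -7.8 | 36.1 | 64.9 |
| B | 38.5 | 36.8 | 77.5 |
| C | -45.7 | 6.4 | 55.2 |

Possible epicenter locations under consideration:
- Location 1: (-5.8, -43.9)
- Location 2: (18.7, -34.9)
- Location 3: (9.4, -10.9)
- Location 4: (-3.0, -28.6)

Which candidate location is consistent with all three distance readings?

For each candidate, compare |candidate − station| to the reported distance:
Location 1: residuals A 15.1, B 14.6, C 9.0 → max 15.1 km
Location 2: residuals A 10.9, B 3.1, C 21.3 → max 21.3 km
Location 3: residuals A 14.9, B 21.6, C 2.6 → max 21.6 km
Location 4: residuals A 0.0, B 0.0, C 0.0 → max 0.0 km
Only Location 4 has all residuals ≈ 0.

Location 4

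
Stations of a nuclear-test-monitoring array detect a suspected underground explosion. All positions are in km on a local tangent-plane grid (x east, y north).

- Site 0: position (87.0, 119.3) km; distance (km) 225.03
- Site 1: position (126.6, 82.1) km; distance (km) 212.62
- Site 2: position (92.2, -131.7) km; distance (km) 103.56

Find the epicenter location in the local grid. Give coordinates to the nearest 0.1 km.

x ≈ -1.5 km, y ≈ -87.6 km

Circle about each station: (x − 87.0)² + (y − 119.3)² = 225.03²; (x − 126.6)² + (y − 82.1)² = 212.62²; (x − 92.2)² + (y + 131.7)² = 103.56².
Subtracting the Site 0 equation from the Site 1 and Site 2 equations removes the quadratic terms:
79.2 x − 74.4 y = 6397.72
10.4 x − 502.0 y = 43958.07
Solving the 2×2 system: x ≈ -1.5, y ≈ -87.6 km.
Check against Site 0 (with the unrounded x, y): √((x − 87.0)²+(y − 119.3)²) = 225.03 ≈ 225.03 km. ✓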